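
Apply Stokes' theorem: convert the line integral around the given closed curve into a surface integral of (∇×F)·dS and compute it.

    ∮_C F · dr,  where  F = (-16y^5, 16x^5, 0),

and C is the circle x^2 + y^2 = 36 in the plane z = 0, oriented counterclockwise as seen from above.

Let S be the flat disk x^2 + y^2 ≤ 36 in the plane z = 0, with upward unit normal n̂ = ẑ. By Stokes' theorem,

    ∮_C F · dr = ∬_S (∇ × F) · n̂ dS = ∬_D (curl F)_z dA,

where D is the disk x^2 + y^2 ≤ 36.

Compute the curl of F = (-16y^5, 16x^5, 0):
    (∇ × F)_x = ∂F_z/∂y - ∂F_y/∂z = 0,
    (∇ × F)_y = ∂F_x/∂z - ∂F_z/∂x = 0,
    (∇ × F)_z = ∂F_y/∂x - ∂F_x/∂y = 80x^4 + 80y^4.

On z = 0, (curl F)_z = 80x^4 + 80y^4.

Convert to polar (x = r cos θ, y = r sin θ, dA = r dr dθ); the integrand becomes 80r^4(sin(θ)^4 + cos(θ)^4), so

    ∬_D (curl F)_z dA = ∫_0^{2π} ∫_0^{6} (80r^4(sin(θ)^4 + cos(θ)^4)) · r dr dθ.

Inner (r from 0 to 6): 622080sin(θ)^4 + 622080cos(θ)^4.
Outer (θ from 0 to 2π): 933120π.

Therefore ∮_C F · dr = 933120π.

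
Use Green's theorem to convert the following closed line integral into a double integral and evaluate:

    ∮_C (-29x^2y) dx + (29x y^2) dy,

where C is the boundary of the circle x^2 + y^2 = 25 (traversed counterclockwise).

Green's theorem converts the closed line integral into a double integral over the enclosed region D:

    ∮_C P dx + Q dy = ∬_D (∂Q/∂x - ∂P/∂y) dA.

Here P = -29x^2y, Q = 29x y^2, so

    ∂Q/∂x = 29y^2,    ∂P/∂y = -29x^2,
    ∂Q/∂x - ∂P/∂y = 29x^2 + 29y^2.

D is the region x^2 + y^2 ≤ 25. Evaluating the double integral:

In polar coordinates (x = r cos θ, y = r sin θ, dA = r dr dθ) the integrand becomes 29r^2, so

    ∬_D (29x^2 + 29y^2) dA = ∫_0^{2π} ∫_0^{5} (29r^2) · r dr dθ.

Inner (r from 0 to 5): 18125/4.
Outer (θ from 0 to 2π): 18125π/2.

Therefore ∮_C P dx + Q dy = 18125π/2.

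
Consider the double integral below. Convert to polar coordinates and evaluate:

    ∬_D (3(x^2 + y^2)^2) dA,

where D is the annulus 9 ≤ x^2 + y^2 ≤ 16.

The region D is 3 ≤ r ≤ 4, 0 ≤ θ ≤ 2π in polar coordinates, where x = r cos(θ), y = r sin(θ), and dA = r dr dθ.

Under the substitution, the integrand becomes 3r^4, so

    ∬_D (3(x^2 + y^2)^2) dA = ∫_{0}^{2π} ∫_{3}^{4} (3r^4) · r dr dθ.

Inner integral (in r): ∫_{3}^{4} (3r^4) · r dr = 3367/2.

Outer integral (in θ): ∫_{0}^{2π} (3367/2) dθ = 3367π.

Therefore ∬_D (3(x^2 + y^2)^2) dA = 3367π.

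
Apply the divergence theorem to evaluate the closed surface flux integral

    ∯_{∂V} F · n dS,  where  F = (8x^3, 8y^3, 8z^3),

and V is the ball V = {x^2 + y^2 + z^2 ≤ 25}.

By the divergence theorem,

    ∯_{∂V} F · n dS = ∭_V (∇ · F) dV.

Compute the divergence:
    ∇ · F = ∂F_x/∂x + ∂F_y/∂y + ∂F_z/∂z = 24x^2 + 24y^2 + 24z^2.

In spherical coordinates, x = ρ sin(φ) cos(θ), y = ρ sin(φ) sin(θ), z = ρ cos(φ), dV = ρ^2 sin(φ) dρ dφ dθ, with 0 ≤ ρ ≤ 5, 0 ≤ φ ≤ π, 0 ≤ θ ≤ 2π.

The integrand, after substitution and multiplying by the volume element, becomes (24ρ^2) · ρ^2 sin(φ), so

    ∭_V (∇·F) dV = ∫_0^{2π} ∫_0^{π} ∫_0^{5} (24ρ^2) · ρ^2 sin(φ) dρ dφ dθ.

Inner (ρ from 0 to 5): 15000sin(φ).
Middle (φ from 0 to π): 30000.
Outer (θ from 0 to 2π): 60000π.

Therefore ∯_{∂V} F · n dS = 60000π.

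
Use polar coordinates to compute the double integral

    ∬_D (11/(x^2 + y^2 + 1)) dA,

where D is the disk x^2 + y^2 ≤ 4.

The region D is 0 ≤ r ≤ 2, 0 ≤ θ ≤ 2π in polar coordinates, where x = r cos(θ), y = r sin(θ), and dA = r dr dθ.

Under the substitution, the integrand becomes 11/(r^2 + 1), so

    ∬_D (11/(x^2 + y^2 + 1)) dA = ∫_{0}^{2π} ∫_{0}^{2} (11/(r^2 + 1)) · r dr dθ.

Inner integral (in r): ∫_{0}^{2} (11/(r^2 + 1)) · r dr = 11log(5)/2.

Outer integral (in θ): ∫_{0}^{2π} (11log(5)/2) dθ = 11π log(5).

Therefore ∬_D (11/(x^2 + y^2 + 1)) dA = 11π log(5).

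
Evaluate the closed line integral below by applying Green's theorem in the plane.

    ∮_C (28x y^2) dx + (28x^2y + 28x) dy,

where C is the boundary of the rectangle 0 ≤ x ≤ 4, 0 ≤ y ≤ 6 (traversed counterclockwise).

Green's theorem converts the closed line integral into a double integral over the enclosed region D:

    ∮_C P dx + Q dy = ∬_D (∂Q/∂x - ∂P/∂y) dA.

Here P = 28x y^2, Q = 28x^2y + 28x, so

    ∂Q/∂x = 56x y + 28,    ∂P/∂y = 56x y,
    ∂Q/∂x - ∂P/∂y = 28.

D is the region 0 ≤ x ≤ 4, 0 ≤ y ≤ 6. Evaluating the double integral:

    ∬_D (28) dA = ∫_0^{4} ∫_0^{6} (28) dy dx.

Inner (y from 0 to 6): 168.
Outer (x from 0 to 4): 672.

Therefore ∮_C P dx + Q dy = 672.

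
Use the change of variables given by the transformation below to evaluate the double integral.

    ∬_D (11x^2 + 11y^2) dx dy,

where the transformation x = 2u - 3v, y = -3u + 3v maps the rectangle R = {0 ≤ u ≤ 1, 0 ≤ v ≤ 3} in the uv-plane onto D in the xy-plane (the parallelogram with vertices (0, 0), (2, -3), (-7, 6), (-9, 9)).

Compute the Jacobian determinant of (x, y) with respect to (u, v):

    ∂(x,y)/∂(u,v) = | 2  -3 | = (2)(3) - (-3)(-3) = -3.
                   | -3  3 |

Its absolute value is |J| = 3 (the area scaling factor).

Substituting x = 2u - 3v, y = -3u + 3v into the integrand,

    11x^2 + 11y^2 → 143u^2 - 330u v + 198v^2,

so the integral becomes

    ∬_R (143u^2 - 330u v + 198v^2) · |J| du dv = ∫_0^1 ∫_0^3 (429u^2 - 990u v + 594v^2) dv du.

Inner (v): 1287u^2 - 4455u + 5346.
Outer (u): 7095/2.

Therefore ∬_D (11x^2 + 11y^2) dx dy = 7095/2.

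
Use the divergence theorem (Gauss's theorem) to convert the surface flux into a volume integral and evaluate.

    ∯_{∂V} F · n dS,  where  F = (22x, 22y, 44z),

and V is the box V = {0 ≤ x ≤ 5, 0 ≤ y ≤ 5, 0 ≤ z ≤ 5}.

By the divergence theorem,

    ∯_{∂V} F · n dS = ∭_V (∇ · F) dV.

Compute the divergence:
    ∇ · F = ∂F_x/∂x + ∂F_y/∂y + ∂F_z/∂z = 22 + 22 + 44 = 88.

V is a rectangular box, so dV = dx dy dz with 0 ≤ x ≤ 5, 0 ≤ y ≤ 5, 0 ≤ z ≤ 5.

Integrate (88) over V as an iterated integral:

    ∭_V (∇·F) dV = ∫_0^{5} ∫_0^{5} ∫_0^{5} (88) dz dy dx.

Inner (z from 0 to 5): 440.
Middle (y from 0 to 5): 2200.
Outer (x from 0 to 5): 11000.

Therefore ∯_{∂V} F · n dS = 11000.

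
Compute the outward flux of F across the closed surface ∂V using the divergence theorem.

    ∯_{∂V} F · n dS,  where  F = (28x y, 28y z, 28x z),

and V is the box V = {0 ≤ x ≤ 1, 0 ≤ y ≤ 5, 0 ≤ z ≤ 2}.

By the divergence theorem,

    ∯_{∂V} F · n dS = ∭_V (∇ · F) dV.

Compute the divergence:
    ∇ · F = ∂F_x/∂x + ∂F_y/∂y + ∂F_z/∂z = 28y + 28z + 28x = 28x + 28y + 28z.

V is a rectangular box, so dV = dx dy dz with 0 ≤ x ≤ 1, 0 ≤ y ≤ 5, 0 ≤ z ≤ 2.

Integrate (28x + 28y + 28z) over V as an iterated integral:

    ∭_V (∇·F) dV = ∫_0^{1} ∫_0^{5} ∫_0^{2} (28x + 28y + 28z) dz dy dx.

Inner (z from 0 to 2): 56x + 56y + 56.
Middle (y from 0 to 5): 280x + 980.
Outer (x from 0 to 1): 1120.

Therefore ∯_{∂V} F · n dS = 1120.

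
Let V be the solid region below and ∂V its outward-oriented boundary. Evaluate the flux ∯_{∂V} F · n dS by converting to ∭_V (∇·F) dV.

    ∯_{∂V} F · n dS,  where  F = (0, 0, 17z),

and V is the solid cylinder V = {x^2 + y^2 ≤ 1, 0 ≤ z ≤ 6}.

By the divergence theorem,

    ∯_{∂V} F · n dS = ∭_V (∇ · F) dV.

Compute the divergence:
    ∇ · F = ∂F_x/∂x + ∂F_y/∂y + ∂F_z/∂z = 0 + 0 + 17 = 17.

In cylindrical coordinates, x = r cos(θ), y = r sin(θ), z = z, dV = r dr dθ dz, with 0 ≤ r ≤ 1, 0 ≤ θ ≤ 2π, 0 ≤ z ≤ 6.

The integrand, after substitution and multiplying by the volume element, becomes (17) · r, so

    ∭_V (∇·F) dV = ∫_0^{2π} ∫_0^{1} ∫_0^{6} (17) · r dz dr dθ.

Inner (z from 0 to 6): 102r.
Middle (r from 0 to 1): 51.
Outer (θ from 0 to 2π): 102π.

Therefore ∯_{∂V} F · n dS = 102π.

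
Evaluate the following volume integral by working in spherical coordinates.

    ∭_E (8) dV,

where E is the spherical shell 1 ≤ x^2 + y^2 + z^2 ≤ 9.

In spherical coordinates, x = ρ sin(φ) cos(θ), y = ρ sin(φ) sin(θ), z = ρ cos(φ), and dV = ρ^2 sin(φ) dρ dφ dθ.

The integrand becomes 8, so

    ∭_E (8) dV = ∫_{0}^{2π} ∫_{0}^{π} ∫_{1}^{3} (8) · ρ^2 sin(φ) dρ dφ dθ.

Inner (ρ): 208sin(φ)/3.
Middle (φ): 416/3.
Outer (θ): 832π/3.

Therefore the triple integral equals 832π/3.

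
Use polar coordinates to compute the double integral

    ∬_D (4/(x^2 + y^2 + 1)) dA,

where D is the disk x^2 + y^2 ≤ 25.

The region D is 0 ≤ r ≤ 5, 0 ≤ θ ≤ 2π in polar coordinates, where x = r cos(θ), y = r sin(θ), and dA = r dr dθ.

Under the substitution, the integrand becomes 4/(r^2 + 1), so

    ∬_D (4/(x^2 + y^2 + 1)) dA = ∫_{0}^{2π} ∫_{0}^{5} (4/(r^2 + 1)) · r dr dθ.

Inner integral (in r): ∫_{0}^{5} (4/(r^2 + 1)) · r dr = log(676).

Outer integral (in θ): ∫_{0}^{2π} (log(676)) dθ = 4π log(26).

Therefore ∬_D (4/(x^2 + y^2 + 1)) dA = 4π log(26).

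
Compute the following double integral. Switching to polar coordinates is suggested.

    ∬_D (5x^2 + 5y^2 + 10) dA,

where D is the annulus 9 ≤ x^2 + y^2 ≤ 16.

The region D is 3 ≤ r ≤ 4, 0 ≤ θ ≤ 2π in polar coordinates, where x = r cos(θ), y = r sin(θ), and dA = r dr dθ.

Under the substitution, the integrand becomes 5r^2 + 10, so

    ∬_D (5x^2 + 5y^2 + 10) dA = ∫_{0}^{2π} ∫_{3}^{4} (5r^2 + 10) · r dr dθ.

Inner integral (in r): ∫_{3}^{4} (5r^2 + 10) · r dr = 1015/4.

Outer integral (in θ): ∫_{0}^{2π} (1015/4) dθ = 1015π/2.

Therefore ∬_D (5x^2 + 5y^2 + 10) dA = 1015π/2.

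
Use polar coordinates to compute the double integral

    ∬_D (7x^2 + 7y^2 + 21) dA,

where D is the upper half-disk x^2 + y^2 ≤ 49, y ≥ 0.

The region D is 0 ≤ r ≤ 7, 0 ≤ θ ≤ π in polar coordinates, where x = r cos(θ), y = r sin(θ), and dA = r dr dθ.

Under the substitution, the integrand becomes 7r^2 + 21, so

    ∬_D (7x^2 + 7y^2 + 21) dA = ∫_{0}^{π} ∫_{0}^{7} (7r^2 + 21) · r dr dθ.

Inner integral (in r): ∫_{0}^{7} (7r^2 + 21) · r dr = 18865/4.

Outer integral (in θ): ∫_{0}^{π} (18865/4) dθ = 18865π/4.

Therefore ∬_D (7x^2 + 7y^2 + 21) dA = 18865π/4.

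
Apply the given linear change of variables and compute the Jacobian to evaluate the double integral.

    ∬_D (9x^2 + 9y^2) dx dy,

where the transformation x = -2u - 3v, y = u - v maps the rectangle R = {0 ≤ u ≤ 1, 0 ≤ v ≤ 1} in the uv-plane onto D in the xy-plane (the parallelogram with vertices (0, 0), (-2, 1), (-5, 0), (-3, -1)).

Compute the Jacobian determinant of (x, y) with respect to (u, v):

    ∂(x,y)/∂(u,v) = | -2  -3 | = (-2)(-1) - (-3)(1) = 5.
                   | 1  -1 |

Its absolute value is |J| = 5 (the area scaling factor).

Substituting x = -2u - 3v, y = u - v into the integrand,

    9x^2 + 9y^2 → 45u^2 + 90u v + 90v^2,

so the integral becomes

    ∬_R (45u^2 + 90u v + 90v^2) · |J| du dv = ∫_0^1 ∫_0^1 (225u^2 + 450u v + 450v^2) dv du.

Inner (v): 225u^2 + 225u + 150.
Outer (u): 675/2.

Therefore ∬_D (9x^2 + 9y^2) dx dy = 675/2.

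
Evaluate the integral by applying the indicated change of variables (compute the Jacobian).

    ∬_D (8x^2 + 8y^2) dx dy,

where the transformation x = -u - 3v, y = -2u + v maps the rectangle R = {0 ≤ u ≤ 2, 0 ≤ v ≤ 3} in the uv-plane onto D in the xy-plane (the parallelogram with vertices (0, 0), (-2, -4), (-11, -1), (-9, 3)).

Compute the Jacobian determinant of (x, y) with respect to (u, v):

    ∂(x,y)/∂(u,v) = | -1  -3 | = (-1)(1) - (-3)(-2) = -7.
                   | -2  1 |

Its absolute value is |J| = 7 (the area scaling factor).

Substituting x = -u - 3v, y = -2u + v into the integrand,

    8x^2 + 8y^2 → 40u^2 + 16u v + 80v^2,

so the integral becomes

    ∬_R (40u^2 + 16u v + 80v^2) · |J| du dv = ∫_0^2 ∫_0^3 (280u^2 + 112u v + 560v^2) dv du.

Inner (v): 840u^2 + 504u + 5040.
Outer (u): 13328.

Therefore ∬_D (8x^2 + 8y^2) dx dy = 13328.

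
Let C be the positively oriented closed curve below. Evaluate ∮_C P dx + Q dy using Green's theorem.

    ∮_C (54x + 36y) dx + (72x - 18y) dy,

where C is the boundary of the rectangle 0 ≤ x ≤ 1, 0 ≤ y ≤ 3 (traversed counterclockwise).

Green's theorem converts the closed line integral into a double integral over the enclosed region D:

    ∮_C P dx + Q dy = ∬_D (∂Q/∂x - ∂P/∂y) dA.

Here P = 54x + 36y, Q = 72x - 18y, so

    ∂Q/∂x = 72,    ∂P/∂y = 36,
    ∂Q/∂x - ∂P/∂y = 36.

D is the region 0 ≤ x ≤ 1, 0 ≤ y ≤ 3. Evaluating the double integral:

    ∬_D (36) dA = ∫_0^{1} ∫_0^{3} (36) dy dx.

Inner (y from 0 to 3): 108.
Outer (x from 0 to 1): 108.

Therefore ∮_C P dx + Q dy = 108.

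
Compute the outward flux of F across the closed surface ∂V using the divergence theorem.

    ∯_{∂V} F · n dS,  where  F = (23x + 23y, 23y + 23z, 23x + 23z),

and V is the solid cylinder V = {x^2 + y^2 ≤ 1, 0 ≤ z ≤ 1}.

By the divergence theorem,

    ∯_{∂V} F · n dS = ∭_V (∇ · F) dV.

Compute the divergence:
    ∇ · F = ∂F_x/∂x + ∂F_y/∂y + ∂F_z/∂z = 23 + 23 + 23 = 69.

In cylindrical coordinates, x = r cos(θ), y = r sin(θ), z = z, dV = r dr dθ dz, with 0 ≤ r ≤ 1, 0 ≤ θ ≤ 2π, 0 ≤ z ≤ 1.

The integrand, after substitution and multiplying by the volume element, becomes (69) · r, so

    ∭_V (∇·F) dV = ∫_0^{2π} ∫_0^{1} ∫_0^{1} (69) · r dz dr dθ.

Inner (z from 0 to 1): 69r.
Middle (r from 0 to 1): 69/2.
Outer (θ from 0 to 2π): 69π.

Therefore ∯_{∂V} F · n dS = 69π.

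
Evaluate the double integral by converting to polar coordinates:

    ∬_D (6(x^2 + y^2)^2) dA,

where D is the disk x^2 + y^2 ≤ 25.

The region D is 0 ≤ r ≤ 5, 0 ≤ θ ≤ 2π in polar coordinates, where x = r cos(θ), y = r sin(θ), and dA = r dr dθ.

Under the substitution, the integrand becomes 6r^4, so

    ∬_D (6(x^2 + y^2)^2) dA = ∫_{0}^{2π} ∫_{0}^{5} (6r^4) · r dr dθ.

Inner integral (in r): ∫_{0}^{5} (6r^4) · r dr = 15625.

Outer integral (in θ): ∫_{0}^{2π} (15625) dθ = 31250π.

Therefore ∬_D (6(x^2 + y^2)^2) dA = 31250π.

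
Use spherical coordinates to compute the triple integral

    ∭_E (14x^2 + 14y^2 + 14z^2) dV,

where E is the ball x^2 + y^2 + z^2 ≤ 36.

In spherical coordinates, x = ρ sin(φ) cos(θ), y = ρ sin(φ) sin(θ), z = ρ cos(φ), and dV = ρ^2 sin(φ) dρ dφ dθ.

The integrand becomes 14ρ^2, so

    ∭_E (14x^2 + 14y^2 + 14z^2) dV = ∫_{0}^{2π} ∫_{0}^{π} ∫_{0}^{6} (14ρ^2) · ρ^2 sin(φ) dρ dφ dθ.

Inner (ρ): 108864sin(φ)/5.
Middle (φ): 217728/5.
Outer (θ): 435456π/5.

Therefore the triple integral equals 435456π/5.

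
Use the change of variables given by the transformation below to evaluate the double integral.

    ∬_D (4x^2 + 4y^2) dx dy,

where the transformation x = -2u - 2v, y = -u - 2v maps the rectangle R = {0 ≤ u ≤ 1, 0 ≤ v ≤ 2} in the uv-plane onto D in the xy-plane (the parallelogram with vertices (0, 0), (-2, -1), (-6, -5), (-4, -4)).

Compute the Jacobian determinant of (x, y) with respect to (u, v):

    ∂(x,y)/∂(u,v) = | -2  -2 | = (-2)(-2) - (-2)(-1) = 2.
                   | -1  -2 |

Its absolute value is |J| = 2 (the area scaling factor).

Substituting x = -2u - 2v, y = -u - 2v into the integrand,

    4x^2 + 4y^2 → 20u^2 + 48u v + 32v^2,

so the integral becomes

    ∬_R (20u^2 + 48u v + 32v^2) · |J| du dv = ∫_0^1 ∫_0^2 (40u^2 + 96u v + 64v^2) dv du.

Inner (v): 80u^2 + 192u + 512/3.
Outer (u): 880/3.

Therefore ∬_D (4x^2 + 4y^2) dx dy = 880/3.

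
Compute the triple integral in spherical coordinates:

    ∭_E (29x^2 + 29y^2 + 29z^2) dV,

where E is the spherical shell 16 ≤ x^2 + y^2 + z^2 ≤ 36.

In spherical coordinates, x = ρ sin(φ) cos(θ), y = ρ sin(φ) sin(θ), z = ρ cos(φ), and dV = ρ^2 sin(φ) dρ dφ dθ.

The integrand becomes 29ρ^2, so

    ∭_E (29x^2 + 29y^2 + 29z^2) dV = ∫_{0}^{2π} ∫_{0}^{π} ∫_{4}^{6} (29ρ^2) · ρ^2 sin(φ) dρ dφ dθ.

Inner (ρ): 195808sin(φ)/5.
Middle (φ): 391616/5.
Outer (θ): 783232π/5.

Therefore the triple integral equals 783232π/5.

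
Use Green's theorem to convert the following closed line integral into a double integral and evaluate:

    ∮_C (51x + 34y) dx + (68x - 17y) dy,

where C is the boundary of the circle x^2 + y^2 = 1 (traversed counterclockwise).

Green's theorem converts the closed line integral into a double integral over the enclosed region D:

    ∮_C P dx + Q dy = ∬_D (∂Q/∂x - ∂P/∂y) dA.

Here P = 51x + 34y, Q = 68x - 17y, so

    ∂Q/∂x = 68,    ∂P/∂y = 34,
    ∂Q/∂x - ∂P/∂y = 34.

D is the region x^2 + y^2 ≤ 1. Evaluating the double integral:

In polar coordinates (x = r cos θ, y = r sin θ, dA = r dr dθ) the integrand becomes 34, so

    ∬_D (34) dA = ∫_0^{2π} ∫_0^{1} (34) · r dr dθ.

Inner (r from 0 to 1): 17.
Outer (θ from 0 to 2π): 34π.

Therefore ∮_C P dx + Q dy = 34π.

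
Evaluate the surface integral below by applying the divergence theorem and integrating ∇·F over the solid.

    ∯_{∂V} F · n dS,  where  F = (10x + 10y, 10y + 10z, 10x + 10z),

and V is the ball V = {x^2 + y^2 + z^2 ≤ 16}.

By the divergence theorem,

    ∯_{∂V} F · n dS = ∭_V (∇ · F) dV.

Compute the divergence:
    ∇ · F = ∂F_x/∂x + ∂F_y/∂y + ∂F_z/∂z = 10 + 10 + 10 = 30.

In spherical coordinates, x = ρ sin(φ) cos(θ), y = ρ sin(φ) sin(θ), z = ρ cos(φ), dV = ρ^2 sin(φ) dρ dφ dθ, with 0 ≤ ρ ≤ 4, 0 ≤ φ ≤ π, 0 ≤ θ ≤ 2π.

The integrand, after substitution and multiplying by the volume element, becomes (30) · ρ^2 sin(φ), so

    ∭_V (∇·F) dV = ∫_0^{2π} ∫_0^{π} ∫_0^{4} (30) · ρ^2 sin(φ) dρ dφ dθ.

Inner (ρ from 0 to 4): 640sin(φ).
Middle (φ from 0 to π): 1280.
Outer (θ from 0 to 2π): 2560π.

Therefore ∯_{∂V} F · n dS = 2560π.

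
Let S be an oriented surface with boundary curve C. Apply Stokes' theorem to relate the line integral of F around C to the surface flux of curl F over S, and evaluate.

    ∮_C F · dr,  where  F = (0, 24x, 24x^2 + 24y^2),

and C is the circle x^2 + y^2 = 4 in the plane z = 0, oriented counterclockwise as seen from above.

Let S be the flat disk x^2 + y^2 ≤ 4 in the plane z = 0, with upward unit normal n̂ = ẑ. By Stokes' theorem,

    ∮_C F · dr = ∬_S (∇ × F) · n̂ dS = ∬_D (curl F)_z dA,

where D is the disk x^2 + y^2 ≤ 4.

Compute the curl of F = (0, 24x, 24x^2 + 24y^2):
    (∇ × F)_x = ∂F_z/∂y - ∂F_y/∂z = 48y,
    (∇ × F)_y = ∂F_x/∂z - ∂F_z/∂x = -48x,
    (∇ × F)_z = ∂F_y/∂x - ∂F_x/∂y = 24.

On z = 0, (curl F)_z = 24.

Convert to polar (x = r cos θ, y = r sin θ, dA = r dr dθ); the integrand becomes 24, so

    ∬_D (curl F)_z dA = ∫_0^{2π} ∫_0^{2} (24) · r dr dθ.

Inner (r from 0 to 2): 48.
Outer (θ from 0 to 2π): 96π.

Therefore ∮_C F · dr = 96π.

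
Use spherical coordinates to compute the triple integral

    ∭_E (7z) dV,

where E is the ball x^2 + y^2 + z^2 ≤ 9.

In spherical coordinates, x = ρ sin(φ) cos(θ), y = ρ sin(φ) sin(θ), z = ρ cos(φ), and dV = ρ^2 sin(φ) dρ dφ dθ.

The integrand becomes 7ρ cos(φ), so

    ∭_E (7z) dV = ∫_{0}^{2π} ∫_{0}^{π} ∫_{0}^{3} (7ρ cos(φ)) · ρ^2 sin(φ) dρ dφ dθ.

Inner (ρ): 567sin(2φ)/8.
Middle (φ): 0.
Outer (θ): 0.

Therefore the triple integral equals 0.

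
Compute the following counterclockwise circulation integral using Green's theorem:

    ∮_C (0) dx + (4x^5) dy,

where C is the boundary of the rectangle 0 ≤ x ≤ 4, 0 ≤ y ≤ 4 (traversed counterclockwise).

Green's theorem converts the closed line integral into a double integral over the enclosed region D:

    ∮_C P dx + Q dy = ∬_D (∂Q/∂x - ∂P/∂y) dA.

Here P = 0, Q = 4x^5, so

    ∂Q/∂x = 20x^4,    ∂P/∂y = 0,
    ∂Q/∂x - ∂P/∂y = 20x^4.

D is the region 0 ≤ x ≤ 4, 0 ≤ y ≤ 4. Evaluating the double integral:

    ∬_D (20x^4) dA = ∫_0^{4} ∫_0^{4} (20x^4) dy dx.

Inner (y from 0 to 4): 80x^4.
Outer (x from 0 to 4): 16384.

Therefore ∮_C P dx + Q dy = 16384.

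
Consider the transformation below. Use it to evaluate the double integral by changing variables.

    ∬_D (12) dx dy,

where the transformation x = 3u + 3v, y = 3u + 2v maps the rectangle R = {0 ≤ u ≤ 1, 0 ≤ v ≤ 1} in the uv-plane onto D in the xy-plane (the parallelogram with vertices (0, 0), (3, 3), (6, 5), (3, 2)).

Compute the Jacobian determinant of (x, y) with respect to (u, v):

    ∂(x,y)/∂(u,v) = | 3  3 | = (3)(2) - (3)(3) = -3.
                   | 3  2 |

Its absolute value is |J| = 3 (the area scaling factor).

Substituting x = 3u + 3v, y = 3u + 2v into the integrand,

    12 → 12,

so the integral becomes

    ∬_R (12) · |J| du dv = ∫_0^1 ∫_0^1 (36) dv du.

Inner (v): 36.
Outer (u): 36.

Therefore ∬_D (12) dx dy = 36.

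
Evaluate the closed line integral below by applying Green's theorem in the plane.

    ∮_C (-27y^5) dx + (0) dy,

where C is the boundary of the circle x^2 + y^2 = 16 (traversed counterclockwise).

Green's theorem converts the closed line integral into a double integral over the enclosed region D:

    ∮_C P dx + Q dy = ∬_D (∂Q/∂x - ∂P/∂y) dA.

Here P = -27y^5, Q = 0, so

    ∂Q/∂x = 0,    ∂P/∂y = -135y^4,
    ∂Q/∂x - ∂P/∂y = 135y^4.

D is the region x^2 + y^2 ≤ 16. Evaluating the double integral:

In polar coordinates (x = r cos θ, y = r sin θ, dA = r dr dθ) the integrand becomes 135r^4sin(θ)^4, so

    ∬_D (135y^4) dA = ∫_0^{2π} ∫_0^{4} (135r^4sin(θ)^4) · r dr dθ.

Inner (r from 0 to 4): 92160sin(θ)^4.
Outer (θ from 0 to 2π): 69120π.

Therefore ∮_C P dx + Q dy = 69120π.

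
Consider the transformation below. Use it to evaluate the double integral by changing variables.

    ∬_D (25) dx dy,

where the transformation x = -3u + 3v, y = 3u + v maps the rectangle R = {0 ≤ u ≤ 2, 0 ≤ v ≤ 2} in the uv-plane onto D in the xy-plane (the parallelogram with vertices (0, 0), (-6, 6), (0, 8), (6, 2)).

Compute the Jacobian determinant of (x, y) with respect to (u, v):

    ∂(x,y)/∂(u,v) = | -3  3 | = (-3)(1) - (3)(3) = -12.
                   | 3  1 |

Its absolute value is |J| = 12 (the area scaling factor).

Substituting x = -3u + 3v, y = 3u + v into the integrand,

    25 → 25,

so the integral becomes

    ∬_R (25) · |J| du dv = ∫_0^2 ∫_0^2 (300) dv du.

Inner (v): 600.
Outer (u): 1200.

Therefore ∬_D (25) dx dy = 1200.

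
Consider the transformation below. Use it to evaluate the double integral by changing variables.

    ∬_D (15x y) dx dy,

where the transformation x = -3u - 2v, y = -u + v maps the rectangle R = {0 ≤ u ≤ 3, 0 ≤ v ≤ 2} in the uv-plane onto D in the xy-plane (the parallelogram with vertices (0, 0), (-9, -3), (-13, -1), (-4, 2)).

Compute the Jacobian determinant of (x, y) with respect to (u, v):

    ∂(x,y)/∂(u,v) = | -3  -2 | = (-3)(1) - (-2)(-1) = -5.
                   | -1  1 |

Its absolute value is |J| = 5 (the area scaling factor).

Substituting x = -3u - 2v, y = -u + v into the integrand,

    15x y → 45u^2 - 15u v - 30v^2,

so the integral becomes

    ∬_R (45u^2 - 15u v - 30v^2) · |J| du dv = ∫_0^3 ∫_0^2 (225u^2 - 75u v - 150v^2) dv du.

Inner (v): 450u^2 - 150u - 400.
Outer (u): 2175.

Therefore ∬_D (15x y) dx dy = 2175.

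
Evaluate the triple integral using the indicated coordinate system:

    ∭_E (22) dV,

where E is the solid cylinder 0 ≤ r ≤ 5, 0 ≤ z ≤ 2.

In cylindrical coordinates, x = r cos(θ), y = r sin(θ), z = z, and dV = r dr dθ dz.

The integrand becomes 22, so

    ∭_E (22) dV = ∫_{0}^{2π} ∫_{0}^{5} ∫_{0}^{2} (22) · r dz dr dθ.

Inner (z): 44r.
Middle (r from 0 to 5): 550.
Outer (θ): 1100π.

Therefore the triple integral equals 1100π.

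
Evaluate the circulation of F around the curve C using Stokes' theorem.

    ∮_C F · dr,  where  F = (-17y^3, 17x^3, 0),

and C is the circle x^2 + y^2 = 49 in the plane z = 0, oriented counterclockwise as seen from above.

Let S be the flat disk x^2 + y^2 ≤ 49 in the plane z = 0, with upward unit normal n̂ = ẑ. By Stokes' theorem,

    ∮_C F · dr = ∬_S (∇ × F) · n̂ dS = ∬_D (curl F)_z dA,

where D is the disk x^2 + y^2 ≤ 49.

Compute the curl of F = (-17y^3, 17x^3, 0):
    (∇ × F)_x = ∂F_z/∂y - ∂F_y/∂z = 0,
    (∇ × F)_y = ∂F_x/∂z - ∂F_z/∂x = 0,
    (∇ × F)_z = ∂F_y/∂x - ∂F_x/∂y = 51x^2 + 51y^2.

On z = 0, (curl F)_z = 51x^2 + 51y^2.

Convert to polar (x = r cos θ, y = r sin θ, dA = r dr dθ); the integrand becomes 51r^2, so

    ∬_D (curl F)_z dA = ∫_0^{2π} ∫_0^{7} (51r^2) · r dr dθ.

Inner (r from 0 to 7): 122451/4.
Outer (θ from 0 to 2π): 122451π/2.

Therefore ∮_C F · dr = 122451π/2.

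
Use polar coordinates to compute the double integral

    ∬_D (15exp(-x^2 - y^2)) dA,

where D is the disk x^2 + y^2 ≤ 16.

The region D is 0 ≤ r ≤ 4, 0 ≤ θ ≤ 2π in polar coordinates, where x = r cos(θ), y = r sin(θ), and dA = r dr dθ.

Under the substitution, the integrand becomes 15exp(-r^2), so

    ∬_D (15exp(-x^2 - y^2)) dA = ∫_{0}^{2π} ∫_{0}^{4} (15exp(-r^2)) · r dr dθ.

Inner integral (in r): ∫_{0}^{4} (15exp(-r^2)) · r dr = 15/2 - 15exp(-16)/2.

Outer integral (in θ): ∫_{0}^{2π} (15/2 - 15exp(-16)/2) dθ = -15π exp(-16) + 15π.

Therefore ∬_D (15exp(-x^2 - y^2)) dA = -15π exp(-16) + 15π.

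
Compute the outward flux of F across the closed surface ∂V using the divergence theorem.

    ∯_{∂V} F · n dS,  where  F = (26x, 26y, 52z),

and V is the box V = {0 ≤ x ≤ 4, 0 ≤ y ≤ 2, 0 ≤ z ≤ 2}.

By the divergence theorem,

    ∯_{∂V} F · n dS = ∭_V (∇ · F) dV.

Compute the divergence:
    ∇ · F = ∂F_x/∂x + ∂F_y/∂y + ∂F_z/∂z = 26 + 26 + 52 = 104.

V is a rectangular box, so dV = dx dy dz with 0 ≤ x ≤ 4, 0 ≤ y ≤ 2, 0 ≤ z ≤ 2.

Integrate (104) over V as an iterated integral:

    ∭_V (∇·F) dV = ∫_0^{4} ∫_0^{2} ∫_0^{2} (104) dz dy dx.

Inner (z from 0 to 2): 208.
Middle (y from 0 to 2): 416.
Outer (x from 0 to 4): 1664.

Therefore ∯_{∂V} F · n dS = 1664.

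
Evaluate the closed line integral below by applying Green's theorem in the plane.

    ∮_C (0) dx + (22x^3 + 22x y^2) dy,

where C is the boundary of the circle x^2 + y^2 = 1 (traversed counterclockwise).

Green's theorem converts the closed line integral into a double integral over the enclosed region D:

    ∮_C P dx + Q dy = ∬_D (∂Q/∂x - ∂P/∂y) dA.

Here P = 0, Q = 22x^3 + 22x y^2, so

    ∂Q/∂x = 66x^2 + 22y^2,    ∂P/∂y = 0,
    ∂Q/∂x - ∂P/∂y = 66x^2 + 22y^2.

D is the region x^2 + y^2 ≤ 1. Evaluating the double integral:

In polar coordinates (x = r cos θ, y = r sin θ, dA = r dr dθ) the integrand becomes 22r^2(cos(2θ) + 2), so

    ∬_D (66x^2 + 22y^2) dA = ∫_0^{2π} ∫_0^{1} (22r^2(cos(2θ) + 2)) · r dr dθ.

Inner (r from 0 to 1): 33/2 - 11sin(θ)^2.
Outer (θ from 0 to 2π): 22π.

Therefore ∮_C P dx + Q dy = 22π.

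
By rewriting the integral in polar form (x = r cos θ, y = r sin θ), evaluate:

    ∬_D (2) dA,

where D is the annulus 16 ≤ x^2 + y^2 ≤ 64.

The region D is 4 ≤ r ≤ 8, 0 ≤ θ ≤ 2π in polar coordinates, where x = r cos(θ), y = r sin(θ), and dA = r dr dθ.

Under the substitution, the integrand becomes 2, so

    ∬_D (2) dA = ∫_{0}^{2π} ∫_{4}^{8} (2) · r dr dθ.

Inner integral (in r): ∫_{4}^{8} (2) · r dr = 48.

Outer integral (in θ): ∫_{0}^{2π} (48) dθ = 96π.

Therefore ∬_D (2) dA = 96π.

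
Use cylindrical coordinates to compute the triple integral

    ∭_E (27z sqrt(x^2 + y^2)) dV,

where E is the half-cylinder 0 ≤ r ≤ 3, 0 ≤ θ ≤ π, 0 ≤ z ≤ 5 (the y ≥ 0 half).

In cylindrical coordinates, x = r cos(θ), y = r sin(θ), z = z, and dV = r dr dθ dz.

The integrand becomes 27r z, so

    ∭_E (27z sqrt(x^2 + y^2)) dV = ∫_{0}^{π} ∫_{0}^{3} ∫_{0}^{5} (27r z) · r dz dr dθ.

Inner (z): 675r^2/2.
Middle (r from 0 to 3): 6075/2.
Outer (θ): 6075π/2.

Therefore the triple integral equals 6075π/2.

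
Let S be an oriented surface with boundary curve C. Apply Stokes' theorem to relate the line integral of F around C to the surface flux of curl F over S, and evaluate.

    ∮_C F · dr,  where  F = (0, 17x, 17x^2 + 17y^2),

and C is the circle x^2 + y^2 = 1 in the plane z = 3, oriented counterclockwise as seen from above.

Let S be the flat disk x^2 + y^2 ≤ 1 in the plane z = 3, with upward unit normal n̂ = ẑ. By Stokes' theorem,

    ∮_C F · dr = ∬_S (∇ × F) · n̂ dS = ∬_D (curl F)_z dA,

where D is the disk x^2 + y^2 ≤ 1.

Compute the curl of F = (0, 17x, 17x^2 + 17y^2):
    (∇ × F)_x = ∂F_z/∂y - ∂F_y/∂z = 34y,
    (∇ × F)_y = ∂F_x/∂z - ∂F_z/∂x = -34x,
    (∇ × F)_z = ∂F_y/∂x - ∂F_x/∂y = 17.

On z = 3, (curl F)_z = 17.

Convert to polar (x = r cos θ, y = r sin θ, dA = r dr dθ); the integrand becomes 17, so

    ∬_D (curl F)_z dA = ∫_0^{2π} ∫_0^{1} (17) · r dr dθ.

Inner (r from 0 to 1): 17/2.
Outer (θ from 0 to 2π): 17π.

Therefore ∮_C F · dr = 17π.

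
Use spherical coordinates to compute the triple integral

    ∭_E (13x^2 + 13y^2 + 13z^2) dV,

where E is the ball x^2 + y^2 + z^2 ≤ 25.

In spherical coordinates, x = ρ sin(φ) cos(θ), y = ρ sin(φ) sin(θ), z = ρ cos(φ), and dV = ρ^2 sin(φ) dρ dφ dθ.

The integrand becomes 13ρ^2, so

    ∭_E (13x^2 + 13y^2 + 13z^2) dV = ∫_{0}^{2π} ∫_{0}^{π} ∫_{0}^{5} (13ρ^2) · ρ^2 sin(φ) dρ dφ dθ.

Inner (ρ): 8125sin(φ).
Middle (φ): 16250.
Outer (θ): 32500π.

Therefore the triple integral equals 32500π.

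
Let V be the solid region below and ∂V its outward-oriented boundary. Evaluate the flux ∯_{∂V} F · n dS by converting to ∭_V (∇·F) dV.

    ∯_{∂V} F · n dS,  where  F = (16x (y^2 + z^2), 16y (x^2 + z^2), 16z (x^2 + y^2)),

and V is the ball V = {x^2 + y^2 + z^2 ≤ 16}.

By the divergence theorem,

    ∯_{∂V} F · n dS = ∭_V (∇ · F) dV.

Compute the divergence:
    ∇ · F = ∂F_x/∂x + ∂F_y/∂y + ∂F_z/∂z = 16y^2 + 16z^2 + 16x^2 + 16z^2 + 16x^2 + 16y^2 = 32x^2 + 32y^2 + 32z^2.

In spherical coordinates, x = ρ sin(φ) cos(θ), y = ρ sin(φ) sin(θ), z = ρ cos(φ), dV = ρ^2 sin(φ) dρ dφ dθ, with 0 ≤ ρ ≤ 4, 0 ≤ φ ≤ π, 0 ≤ θ ≤ 2π.

The integrand, after substitution and multiplying by the volume element, becomes (32ρ^2) · ρ^2 sin(φ), so

    ∭_V (∇·F) dV = ∫_0^{2π} ∫_0^{π} ∫_0^{4} (32ρ^2) · ρ^2 sin(φ) dρ dφ dθ.

Inner (ρ from 0 to 4): 32768sin(φ)/5.
Middle (φ from 0 to π): 65536/5.
Outer (θ from 0 to 2π): 131072π/5.

Therefore ∯_{∂V} F · n dS = 131072π/5.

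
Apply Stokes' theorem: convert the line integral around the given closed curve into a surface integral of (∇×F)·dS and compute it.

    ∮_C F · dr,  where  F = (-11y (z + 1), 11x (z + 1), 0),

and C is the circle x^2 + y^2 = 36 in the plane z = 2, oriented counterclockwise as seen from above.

Let S be the flat disk x^2 + y^2 ≤ 36 in the plane z = 2, with upward unit normal n̂ = ẑ. By Stokes' theorem,

    ∮_C F · dr = ∬_S (∇ × F) · n̂ dS = ∬_D (curl F)_z dA,

where D is the disk x^2 + y^2 ≤ 36.

Compute the curl of F = (-11y (z + 1), 11x (z + 1), 0):
    (∇ × F)_x = ∂F_z/∂y - ∂F_y/∂z = -11x,
    (∇ × F)_y = ∂F_x/∂z - ∂F_z/∂x = -11y,
    (∇ × F)_z = ∂F_y/∂x - ∂F_x/∂y = 22z + 22.

On z = 2, (curl F)_z = 66.

Convert to polar (x = r cos θ, y = r sin θ, dA = r dr dθ); the integrand becomes 66, so

    ∬_D (curl F)_z dA = ∫_0^{2π} ∫_0^{6} (66) · r dr dθ.

Inner (r from 0 to 6): 1188.
Outer (θ from 0 to 2π): 2376π.

Therefore ∮_C F · dr = 2376π.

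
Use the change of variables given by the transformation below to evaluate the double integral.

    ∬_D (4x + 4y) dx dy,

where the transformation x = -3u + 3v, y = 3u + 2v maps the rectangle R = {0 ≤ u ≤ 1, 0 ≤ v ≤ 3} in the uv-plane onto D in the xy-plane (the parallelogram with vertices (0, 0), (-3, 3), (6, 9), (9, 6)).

Compute the Jacobian determinant of (x, y) with respect to (u, v):

    ∂(x,y)/∂(u,v) = | -3  3 | = (-3)(2) - (3)(3) = -15.
                   | 3  2 |

Its absolute value is |J| = 15 (the area scaling factor).

Substituting x = -3u + 3v, y = 3u + 2v into the integrand,

    4x + 4y → 20v,

so the integral becomes

    ∬_R (20v) · |J| du dv = ∫_0^1 ∫_0^3 (300v) dv du.

Inner (v): 1350.
Outer (u): 1350.

Therefore ∬_D (4x + 4y) dx dy = 1350.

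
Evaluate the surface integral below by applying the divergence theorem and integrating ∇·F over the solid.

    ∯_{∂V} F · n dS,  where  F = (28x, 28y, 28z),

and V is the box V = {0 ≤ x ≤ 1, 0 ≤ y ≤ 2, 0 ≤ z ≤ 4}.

By the divergence theorem,

    ∯_{∂V} F · n dS = ∭_V (∇ · F) dV.

Compute the divergence:
    ∇ · F = ∂F_x/∂x + ∂F_y/∂y + ∂F_z/∂z = 28 + 28 + 28 = 84.

V is a rectangular box, so dV = dx dy dz with 0 ≤ x ≤ 1, 0 ≤ y ≤ 2, 0 ≤ z ≤ 4.

Integrate (84) over V as an iterated integral:

    ∭_V (∇·F) dV = ∫_0^{1} ∫_0^{2} ∫_0^{4} (84) dz dy dx.

Inner (z from 0 to 4): 336.
Middle (y from 0 to 2): 672.
Outer (x from 0 to 1): 672.

Therefore ∯_{∂V} F · n dS = 672.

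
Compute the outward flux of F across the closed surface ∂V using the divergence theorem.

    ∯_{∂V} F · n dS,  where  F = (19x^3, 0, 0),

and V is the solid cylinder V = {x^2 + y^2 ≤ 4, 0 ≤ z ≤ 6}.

By the divergence theorem,

    ∯_{∂V} F · n dS = ∭_V (∇ · F) dV.

Compute the divergence:
    ∇ · F = ∂F_x/∂x + ∂F_y/∂y + ∂F_z/∂z = 57x^2 + 0 + 0 = 57x^2.

In cylindrical coordinates, x = r cos(θ), y = r sin(θ), z = z, dV = r dr dθ dz, with 0 ≤ r ≤ 2, 0 ≤ θ ≤ 2π, 0 ≤ z ≤ 6.

The integrand, after substitution and multiplying by the volume element, becomes (57r^2cos(θ)^2) · r, so

    ∭_V (∇·F) dV = ∫_0^{2π} ∫_0^{2} ∫_0^{6} (57r^2cos(θ)^2) · r dz dr dθ.

Inner (z from 0 to 6): 342r^3cos(θ)^2.
Middle (r from 0 to 2): 1368cos(θ)^2.
Outer (θ from 0 to 2π): 1368π.

Therefore ∯_{∂V} F · n dS = 1368π.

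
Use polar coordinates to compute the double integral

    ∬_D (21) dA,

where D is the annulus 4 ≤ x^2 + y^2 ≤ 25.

The region D is 2 ≤ r ≤ 5, 0 ≤ θ ≤ 2π in polar coordinates, where x = r cos(θ), y = r sin(θ), and dA = r dr dθ.

Under the substitution, the integrand becomes 21, so

    ∬_D (21) dA = ∫_{0}^{2π} ∫_{2}^{5} (21) · r dr dθ.

Inner integral (in r): ∫_{2}^{5} (21) · r dr = 441/2.

Outer integral (in θ): ∫_{0}^{2π} (441/2) dθ = 441π.

Therefore ∬_D (21) dA = 441π.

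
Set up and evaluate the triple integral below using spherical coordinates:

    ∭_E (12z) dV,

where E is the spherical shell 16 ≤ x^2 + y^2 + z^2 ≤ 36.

In spherical coordinates, x = ρ sin(φ) cos(θ), y = ρ sin(φ) sin(θ), z = ρ cos(φ), and dV = ρ^2 sin(φ) dρ dφ dθ.

The integrand becomes 12ρ cos(φ), so

    ∭_E (12z) dV = ∫_{0}^{2π} ∫_{0}^{π} ∫_{4}^{6} (12ρ cos(φ)) · ρ^2 sin(φ) dρ dφ dθ.

Inner (ρ): 1560sin(2φ).
Middle (φ): 0.
Outer (θ): 0.

Therefore the triple integral equals 0.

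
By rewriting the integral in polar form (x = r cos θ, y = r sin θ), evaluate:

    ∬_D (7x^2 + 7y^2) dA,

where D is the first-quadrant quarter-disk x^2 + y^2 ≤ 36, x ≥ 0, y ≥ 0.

The region D is 0 ≤ r ≤ 6, 0 ≤ θ ≤ π/2 in polar coordinates, where x = r cos(θ), y = r sin(θ), and dA = r dr dθ.

Under the substitution, the integrand becomes 7r^2, so

    ∬_D (7x^2 + 7y^2) dA = ∫_{0}^{π/2} ∫_{0}^{6} (7r^2) · r dr dθ.

Inner integral (in r): ∫_{0}^{6} (7r^2) · r dr = 2268.

Outer integral (in θ): ∫_{0}^{π/2} (2268) dθ = 1134π.

Therefore ∬_D (7x^2 + 7y^2) dA = 1134π.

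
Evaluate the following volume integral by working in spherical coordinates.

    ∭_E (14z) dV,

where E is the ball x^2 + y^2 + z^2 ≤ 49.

In spherical coordinates, x = ρ sin(φ) cos(θ), y = ρ sin(φ) sin(θ), z = ρ cos(φ), and dV = ρ^2 sin(φ) dρ dφ dθ.

The integrand becomes 14ρ cos(φ), so

    ∭_E (14z) dV = ∫_{0}^{2π} ∫_{0}^{π} ∫_{0}^{7} (14ρ cos(φ)) · ρ^2 sin(φ) dρ dφ dθ.

Inner (ρ): 16807sin(2φ)/4.
Middle (φ): 0.
Outer (θ): 0.

Therefore the triple integral equals 0.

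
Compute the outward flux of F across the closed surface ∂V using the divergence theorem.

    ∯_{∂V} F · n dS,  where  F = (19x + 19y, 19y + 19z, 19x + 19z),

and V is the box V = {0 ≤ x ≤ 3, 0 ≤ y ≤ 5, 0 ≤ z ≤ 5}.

By the divergence theorem,

    ∯_{∂V} F · n dS = ∭_V (∇ · F) dV.

Compute the divergence:
    ∇ · F = ∂F_x/∂x + ∂F_y/∂y + ∂F_z/∂z = 19 + 19 + 19 = 57.

V is a rectangular box, so dV = dx dy dz with 0 ≤ x ≤ 3, 0 ≤ y ≤ 5, 0 ≤ z ≤ 5.

Integrate (57) over V as an iterated integral:

    ∭_V (∇·F) dV = ∫_0^{3} ∫_0^{5} ∫_0^{5} (57) dz dy dx.

Inner (z from 0 to 5): 285.
Middle (y from 0 to 5): 1425.
Outer (x from 0 to 3): 4275.

Therefore ∯_{∂V} F · n dS = 4275.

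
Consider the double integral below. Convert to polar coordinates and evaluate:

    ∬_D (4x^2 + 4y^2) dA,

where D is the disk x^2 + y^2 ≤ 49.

The region D is 0 ≤ r ≤ 7, 0 ≤ θ ≤ 2π in polar coordinates, where x = r cos(θ), y = r sin(θ), and dA = r dr dθ.

Under the substitution, the integrand becomes 4r^2, so

    ∬_D (4x^2 + 4y^2) dA = ∫_{0}^{2π} ∫_{0}^{7} (4r^2) · r dr dθ.

Inner integral (in r): ∫_{0}^{7} (4r^2) · r dr = 2401.

Outer integral (in θ): ∫_{0}^{2π} (2401) dθ = 4802π.

Therefore ∬_D (4x^2 + 4y^2) dA = 4802π.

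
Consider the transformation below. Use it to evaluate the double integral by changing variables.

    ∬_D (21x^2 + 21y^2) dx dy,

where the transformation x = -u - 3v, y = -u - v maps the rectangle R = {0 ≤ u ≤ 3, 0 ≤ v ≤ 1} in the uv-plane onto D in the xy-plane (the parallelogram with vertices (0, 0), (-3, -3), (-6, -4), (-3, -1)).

Compute the Jacobian determinant of (x, y) with respect to (u, v):

    ∂(x,y)/∂(u,v) = | -1  -3 | = (-1)(-1) - (-3)(-1) = -2.
                   | -1  -1 |

Its absolute value is |J| = 2 (the area scaling factor).

Substituting x = -u - 3v, y = -u - v into the integrand,

    21x^2 + 21y^2 → 42u^2 + 168u v + 210v^2,

so the integral becomes

    ∬_R (42u^2 + 168u v + 210v^2) · |J| du dv = ∫_0^3 ∫_0^1 (84u^2 + 336u v + 420v^2) dv du.

Inner (v): 84u^2 + 168u + 140.
Outer (u): 1932.

Therefore ∬_D (21x^2 + 21y^2) dx dy = 1932.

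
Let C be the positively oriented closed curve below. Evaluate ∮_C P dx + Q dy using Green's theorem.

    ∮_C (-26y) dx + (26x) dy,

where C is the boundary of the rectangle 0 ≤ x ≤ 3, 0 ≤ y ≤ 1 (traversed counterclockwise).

Green's theorem converts the closed line integral into a double integral over the enclosed region D:

    ∮_C P dx + Q dy = ∬_D (∂Q/∂x - ∂P/∂y) dA.

Here P = -26y, Q = 26x, so

    ∂Q/∂x = 26,    ∂P/∂y = -26,
    ∂Q/∂x - ∂P/∂y = 52.

D is the region 0 ≤ x ≤ 3, 0 ≤ y ≤ 1. Evaluating the double integral:

    ∬_D (52) dA = ∫_0^{3} ∫_0^{1} (52) dy dx.

Inner (y from 0 to 1): 52.
Outer (x from 0 to 3): 156.

Therefore ∮_C P dx + Q dy = 156.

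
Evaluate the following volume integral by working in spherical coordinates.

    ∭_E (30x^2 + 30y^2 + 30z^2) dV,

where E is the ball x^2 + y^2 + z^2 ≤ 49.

In spherical coordinates, x = ρ sin(φ) cos(θ), y = ρ sin(φ) sin(θ), z = ρ cos(φ), and dV = ρ^2 sin(φ) dρ dφ dθ.

The integrand becomes 30ρ^2, so

    ∭_E (30x^2 + 30y^2 + 30z^2) dV = ∫_{0}^{2π} ∫_{0}^{π} ∫_{0}^{7} (30ρ^2) · ρ^2 sin(φ) dρ dφ dθ.

Inner (ρ): 100842sin(φ).
Middle (φ): 201684.
Outer (θ): 403368π.

Therefore the triple integral equals 403368π.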